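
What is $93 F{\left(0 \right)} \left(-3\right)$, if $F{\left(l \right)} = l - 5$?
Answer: $1395$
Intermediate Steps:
$F{\left(l \right)} = -5 + l$
$93 F{\left(0 \right)} \left(-3\right) = 93 \left(-5 + 0\right) \left(-3\right) = 93 \left(-5\right) \left(-3\right) = \left(-465\right) \left(-3\right) = 1395$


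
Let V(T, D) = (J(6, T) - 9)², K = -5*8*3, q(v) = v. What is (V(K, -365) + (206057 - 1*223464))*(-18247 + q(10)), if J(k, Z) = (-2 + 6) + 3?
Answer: 317378511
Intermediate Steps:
J(k, Z) = 7 (J(k, Z) = 4 + 3 = 7)
K = -120 (K = -40*3 = -120)
V(T, D) = 4 (V(T, D) = (7 - 9)² = (-2)² = 4)
(V(K, -365) + (206057 - 1*223464))*(-18247 + q(10)) = (4 + (206057 - 1*223464))*(-18247 + 10) = (4 + (206057 - 223464))*(-18237) = (4 - 17407)*(-18237) = -17403*(-18237) = 317378511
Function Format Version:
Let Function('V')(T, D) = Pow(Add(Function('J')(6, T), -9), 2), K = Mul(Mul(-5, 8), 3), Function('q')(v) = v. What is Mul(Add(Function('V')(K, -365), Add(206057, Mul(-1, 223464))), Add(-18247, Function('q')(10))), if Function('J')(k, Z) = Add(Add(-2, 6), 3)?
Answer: 317378511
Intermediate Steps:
Function('J')(k, Z) = 7 (Function('J')(k, Z) = Add(4, 3) = 7)
K = -120 (K = Mul(-40, 3) = -120)
Function('V')(T, D) = 4 (Function('V')(T, D) = Pow(Add(7, -9), 2) = Pow(-2, 2) = 4)
Mul(Add(Function('V')(K, -365), Add(206057, Mul(-1, 223464))), Add(-18247, Function('q')(10))) = Mul(Add(4, Add(206057, Mul(-1, 223464))), Add(-18247, 10)) = Mul(Add(4, Add(206057, -223464)), -18237) = Mul(Add(4, -17407), -18237) = Mul(-17403, -18237) = 317378511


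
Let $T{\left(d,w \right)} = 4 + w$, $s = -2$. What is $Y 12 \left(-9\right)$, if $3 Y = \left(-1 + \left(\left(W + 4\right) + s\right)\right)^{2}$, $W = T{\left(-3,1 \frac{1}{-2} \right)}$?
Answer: $-729$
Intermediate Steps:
$W = \frac{7}{2}$ ($W = 4 + 1 \frac{1}{-2} = 4 + 1 \left(- \frac{1}{2}\right) = 4 - \frac{1}{2} = \frac{7}{2} \approx 3.5$)
$Y = \frac{27}{4}$ ($Y = \frac{\left(-1 + \left(\left(\frac{7}{2} + 4\right) - 2\right)\right)^{2}}{3} = \frac{\left(-1 + \left(\frac{15}{2} - 2\right)\right)^{2}}{3} = \frac{\left(-1 + \frac{11}{2}\right)^{2}}{3} = \frac{\left(\frac{9}{2}\right)^{2}}{3} = \frac{1}{3} \cdot \frac{81}{4} = \frac{27}{4} \approx 6.75$)
$Y 12 \left(-9\right) = \frac{27}{4} \cdot 12 \left(-9\right) = 81 \left(-9\right) = -729$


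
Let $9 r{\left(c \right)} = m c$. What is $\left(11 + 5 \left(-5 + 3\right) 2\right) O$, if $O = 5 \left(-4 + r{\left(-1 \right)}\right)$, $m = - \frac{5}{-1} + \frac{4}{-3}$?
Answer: $\frac{595}{3} \approx 198.33$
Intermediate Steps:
$m = \frac{11}{3}$ ($m = \left(-5\right) \left(-1\right) + 4 \left(- \frac{1}{3}\right) = 5 - \frac{4}{3} = \frac{11}{3} \approx 3.6667$)
$r{\left(c \right)} = \frac{11 c}{27}$ ($r{\left(c \right)} = \frac{\frac{11}{3} c}{9} = \frac{11 c}{27}$)
$O = - \frac{595}{27}$ ($O = 5 \left(-4 + \frac{11}{27} \left(-1\right)\right) = 5 \left(-4 - \frac{11}{27}\right) = 5 \left(- \frac{119}{27}\right) = - \frac{595}{27} \approx -22.037$)
$\left(11 + 5 \left(-5 + 3\right) 2\right) O = \left(11 + 5 \left(-5 + 3\right) 2\right) \left(- \frac{595}{27}\right) = \left(11 + 5 \left(-2\right) 2\right) \left(- \frac{595}{27}\right) = \left(11 - 20\right) \left(- \frac{595}{27}\right) = \left(-9\right) \left(- \frac{595}{27}\right) = \frac{595}{3}$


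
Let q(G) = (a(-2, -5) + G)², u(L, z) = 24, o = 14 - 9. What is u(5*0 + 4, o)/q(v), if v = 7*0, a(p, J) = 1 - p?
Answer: 8/3 ≈ 2.6667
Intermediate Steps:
o = 5
v = 0
q(G) = (3 + G)² (q(G) = ((1 - 1*(-2)) + G)² = ((1 + 2) + G)² = (3 + G)²)
u(5*0 + 4, o)/q(v) = 24/((3 + 0)²) = 24/(3²) = 24/9 = 24*(⅑) = 8/3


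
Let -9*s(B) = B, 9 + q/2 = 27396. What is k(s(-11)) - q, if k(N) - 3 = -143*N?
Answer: -494512/9 ≈ -54946.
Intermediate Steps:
q = 54774 (q = -18 + 2*27396 = -18 + 54792 = 54774)
s(B) = -B/9
k(N) = 3 - 143*N
k(s(-11)) - q = (3 - (-143)*(-11)/9) - 1*54774 = (3 - 143*11/9) - 54774 = (3 - 1573/9) - 54774 = -1546/9 - 54774 = -494512/9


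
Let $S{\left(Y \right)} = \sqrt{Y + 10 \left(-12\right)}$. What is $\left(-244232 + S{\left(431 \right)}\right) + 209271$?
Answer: $-34961 + \sqrt{311} \approx -34943.0$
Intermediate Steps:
$S{\left(Y \right)} = \sqrt{-120 + Y}$ ($S{\left(Y \right)} = \sqrt{Y - 120} = \sqrt{-120 + Y}$)
$\left(-244232 + S{\left(431 \right)}\right) + 209271 = \left(-244232 + \sqrt{-120 + 431}\right) + 209271 = \left(-244232 + \sqrt{311}\right) + 209271 = -34961 + \sqrt{311}$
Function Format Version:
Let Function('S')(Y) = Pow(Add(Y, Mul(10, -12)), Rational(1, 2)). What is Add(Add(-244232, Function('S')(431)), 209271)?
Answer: Add(-34961, Pow(311, Rational(1, 2))) ≈ -34943.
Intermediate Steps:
Function('S')(Y) = Pow(Add(-120, Y), Rational(1, 2)) (Function('S')(Y) = Pow(Add(Y, -120), Rational(1, 2)) = Pow(Add(-120, Y), Rational(1, 2)))
Add(Add(-244232, Function('S')(431)), 209271) = Add(Add(-244232, Pow(Add(-120, 431), Rational(1, 2))), 209271) = Add(Add(-244232, Pow(311, Rational(1, 2))), 209271) = Add(-34961, Pow(311, Rational(1, 2)))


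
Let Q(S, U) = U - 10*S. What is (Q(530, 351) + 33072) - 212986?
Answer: -184863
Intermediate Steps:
Q(S, U) = U - 10*S
(Q(530, 351) + 33072) - 212986 = ((351 - 10*530) + 33072) - 212986 = ((351 - 5300) + 33072) - 212986 = (-4949 + 33072) - 212986 = 28123 - 212986 = -184863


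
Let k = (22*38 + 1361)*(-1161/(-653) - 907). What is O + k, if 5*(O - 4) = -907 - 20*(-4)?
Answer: -6493870321/3265 ≈ -1.9889e+6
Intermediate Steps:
k = -1298668670/653 (k = (836 + 1361)*(-1161*(-1/653) - 907) = 2197*(1161/653 - 907) = 2197*(-591110/653) = -1298668670/653 ≈ -1.9888e+6)
O = -807/5 (O = 4 + (-907 - 20*(-4))/5 = 4 + (-907 - 4*(-20))/5 = 4 + (-907 + 80)/5 = 4 + (1/5)*(-827) = 4 - 827/5 = -807/5 ≈ -161.40)
O + k = -807/5 - 1298668670/653 = -6493870321/3265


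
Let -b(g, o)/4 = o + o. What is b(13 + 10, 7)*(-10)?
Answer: 560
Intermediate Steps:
b(g, o) = -8*o (b(g, o) = -4*(o + o) = -8*o)
b(13 + 10, 7)*(-10) = -8*7*(-10) = -56*(-10) = 560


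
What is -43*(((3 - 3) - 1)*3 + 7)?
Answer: -172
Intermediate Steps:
-43*(((3 - 3) - 1)*3 + 7) = -43*((0 - 1)*3 + 7) = -43*(-1*3 + 7) = -43*(-3 + 7) = -43*4 = -172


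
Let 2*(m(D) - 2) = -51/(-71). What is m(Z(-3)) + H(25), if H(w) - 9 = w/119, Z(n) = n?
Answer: 195497/16898 ≈ 11.569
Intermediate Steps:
m(D) = 335/142 (m(D) = 2 + (-51/(-71))/2 = 2 + (-51*(-1/71))/2 = 2 + (½)*(51/71) = 2 + 51/142 = 335/142)
H(w) = 9 + w/119
m(Z(-3)) + H(25) = 335/142 + (9 + (1/119)*25) = 335/142 + (9 + 25/119) = 335/142 + 1096/119 = 195497/16898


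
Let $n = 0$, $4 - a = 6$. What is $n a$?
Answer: $0$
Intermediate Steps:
$a = -2$ ($a = 4 - 6 = -2$)
$n a = 0 \left(-2\right) = 0$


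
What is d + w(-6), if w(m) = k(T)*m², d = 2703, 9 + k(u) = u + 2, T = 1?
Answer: 2487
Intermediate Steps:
k(u) = -7 + u (k(u) = -9 + (u + 2) = -9 + (2 + u) = -7 + u)
w(m) = -6*m² (w(m) = (-7 + 1)*m² = -6*m²)
d + w(-6) = 2703 - 6*(-6)² = 2703 - 6*36 = 2703 - 216 = 2487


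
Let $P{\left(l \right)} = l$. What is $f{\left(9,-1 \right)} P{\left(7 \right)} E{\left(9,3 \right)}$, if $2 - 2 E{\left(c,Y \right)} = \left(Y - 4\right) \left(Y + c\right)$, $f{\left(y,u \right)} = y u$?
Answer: $-441$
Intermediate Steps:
$f{\left(y,u \right)} = u y$
$E{\left(c,Y \right)} = 1 - \frac{\left(-4 + Y\right) \left(Y + c\right)}{2}$ ($E{\left(c,Y \right)} = 1 - \frac{\left(Y - 4\right) \left(Y + c\right)}{2} = 1 - \frac{\left(-4 + Y\right) \left(Y + c\right)}{2}$)
$f{\left(9,-1 \right)} P{\left(7 \right)} E{\left(9,3 \right)} = \left(-1\right) 9 \cdot 7 \left(1 + 2 \cdot 3 + 2 \cdot 9 - \frac{3^{2}}{2} - \frac{3}{2} \cdot 9\right) = \left(-9\right) 7 \left(1 + 6 + 18 - \frac{9}{2} - \frac{27}{2}\right) = - 63 \left(1 + 6 + 18 - \frac{9}{2} - \frac{27}{2}\right) = \left(-63\right) 7 = -441$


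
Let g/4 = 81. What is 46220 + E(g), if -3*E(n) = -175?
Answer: 138835/3 ≈ 46278.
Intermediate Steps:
g = 324 (g = 4*81 = 324)
E(n) = 175/3 (E(n) = -⅓*(-175) = 175/3)
46220 + E(g) = 46220 + 175/3 = 138835/3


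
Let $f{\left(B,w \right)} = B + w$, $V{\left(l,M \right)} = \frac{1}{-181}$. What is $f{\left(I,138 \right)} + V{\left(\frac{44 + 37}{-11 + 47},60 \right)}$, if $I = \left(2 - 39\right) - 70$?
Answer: $\frac{5610}{181} \approx 30.994$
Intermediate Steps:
$I = -107$ ($I = -37 - 70 = -107$)
$V{\left(l,M \right)} = - \frac{1}{181}$
$f{\left(I,138 \right)} + V{\left(\frac{44 + 37}{-11 + 47},60 \right)} = \left(-107 + 138\right) - \frac{1}{181} = 31 - \frac{1}{181} = \frac{5610}{181}$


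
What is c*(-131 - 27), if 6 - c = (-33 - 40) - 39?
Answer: -18644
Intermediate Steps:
c = 118 (c = 6 - ((-33 - 40) - 39) = 6 - (-73 - 39) = 6 - 1*(-112) = 6 + 112 = 118)
c*(-131 - 27) = 118*(-131 - 27) = 118*(-158) = -18644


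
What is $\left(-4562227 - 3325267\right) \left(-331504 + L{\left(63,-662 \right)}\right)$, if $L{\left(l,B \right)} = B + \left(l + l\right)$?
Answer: $2618963507760$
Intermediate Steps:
$L{\left(l,B \right)} = B + 2 l$
$\left(-4562227 - 3325267\right) \left(-331504 + L{\left(63,-662 \right)}\right) = \left(-4562227 - 3325267\right) \left(-331504 + \left(-662 + 2 \cdot 63\right)\right) = \left(-4562227 - 3325267\right) \left(-331504 + \left(-662 + 126\right)\right) = - 7887494 \left(-331504 - 536\right) = \left(-7887494\right) \left(-332040\right) = 2618963507760$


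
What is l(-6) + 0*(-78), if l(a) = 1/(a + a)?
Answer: -1/12 ≈ -0.083333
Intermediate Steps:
l(a) = 1/(2*a)
l(-6) + 0*(-78) = (1/2)/(-6) + 0*(-78) = (1/2)*(-1/6) + 0 = -1/12 + 0 = -1/12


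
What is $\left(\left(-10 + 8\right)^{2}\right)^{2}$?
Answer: $16$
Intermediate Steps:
$\left(\left(-10 + 8\right)^{2}\right)^{2} = \left(\left(-2\right)^{2}\right)^{2} = 4^{2} = 16$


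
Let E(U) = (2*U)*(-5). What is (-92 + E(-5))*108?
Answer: -4536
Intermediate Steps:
E(U) = -10*U
(-92 + E(-5))*108 = (-92 - 10*(-5))*108 = (-92 + 50)*108 = -42*108 = -4536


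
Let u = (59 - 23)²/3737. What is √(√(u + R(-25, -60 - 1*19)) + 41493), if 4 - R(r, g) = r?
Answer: √(579456757317 + 3737*√409833053)/3737 ≈ 203.71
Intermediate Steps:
u = 1296/3737 (u = 36²*(1/3737) = 1296*(1/3737) = 1296/3737 ≈ 0.34680)
R(r, g) = 4 - r
√(√(u + R(-25, -60 - 1*19)) + 41493) = √(√(1296/3737 + (4 - 1*(-25))) + 41493) = √(√(1296/3737 + (4 + 25)) + 41493) = √(√(1296/3737 + 29) + 41493) = √(√(109669/3737) + 41493) = √(√409833053/3737 + 41493) = √(41493 + √409833053/3737)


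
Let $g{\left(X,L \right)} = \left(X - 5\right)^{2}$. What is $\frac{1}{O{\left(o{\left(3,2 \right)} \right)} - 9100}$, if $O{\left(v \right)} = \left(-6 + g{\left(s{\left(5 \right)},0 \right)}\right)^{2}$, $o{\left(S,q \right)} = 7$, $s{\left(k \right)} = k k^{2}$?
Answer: $\frac{1}{207178136} \approx 4.8268 \cdot 10^{-9}$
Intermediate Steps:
$s{\left(k \right)} = k^{3}$
$g{\left(X,L \right)} = \left(-5 + X\right)^{2}$
$O{\left(v \right)} = 207187236$ ($O{\left(v \right)} = \left(-6 + \left(-5 + 5^{3}\right)^{2}\right)^{2} = \left(-6 + \left(-5 + 125\right)^{2}\right)^{2} = \left(-6 + 120^{2}\right)^{2} = \left(-6 + 14400\right)^{2} = 14394^{2} = 207187236$)
$\frac{1}{O{\left(o{\left(3,2 \right)} \right)} - 9100} = \frac{1}{207187236 - 9100} = \frac{1}{207178136}$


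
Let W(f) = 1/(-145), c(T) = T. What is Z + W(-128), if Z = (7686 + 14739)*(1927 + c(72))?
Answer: 6499998374/145 ≈ 4.4828e+7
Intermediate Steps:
W(f) = -1/145
Z = 44827575 (Z = (7686 + 14739)*(1927 + 72) = 22425*1999 = 44827575)
Z + W(-128) = 44827575 - 1/145 = 6499998374/145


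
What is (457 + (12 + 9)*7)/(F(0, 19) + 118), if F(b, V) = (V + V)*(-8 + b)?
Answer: -302/93 ≈ -3.2473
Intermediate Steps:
F(b, V) = 2*V*(-8 + b) (F(b, V) = (2*V)*(-8 + b) = 2*V*(-8 + b))
(457 + (12 + 9)*7)/(F(0, 19) + 118) = (457 + (12 + 9)*7)/(2*19*(-8 + 0) + 118) = (457 + 21*7)/(2*19*(-8) + 118) = (457 + 147)/(-304 + 118) = 604/(-186) = 604*(-1/186) = -302/93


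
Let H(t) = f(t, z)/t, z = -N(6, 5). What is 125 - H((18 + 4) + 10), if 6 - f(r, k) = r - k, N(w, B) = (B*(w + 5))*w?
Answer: 1089/8 ≈ 136.13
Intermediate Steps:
N(w, B) = B*w*(5 + w) (N(w, B) = (B*(5 + w))*w = B*w*(5 + w))
z = -330 (z = -5*6*(5 + 6) = -5*6*11 = -1*330 = -330)
f(r, k) = 6 + k - r (f(r, k) = 6 - (r - k) = 6 + (k - r) = 6 + k - r)
H(t) = (-324 - t)/t (H(t) = (6 - 330 - t)/t = (-324 - t)/t)
125 - H((18 + 4) + 10) = 125 - (-324 - ((18 + 4) + 10))/((18 + 4) + 10) = 125 - (-324 - (22 + 10))/(22 + 10) = 125 - (-324 - 1*32)/32 = 125 - (-324 - 32)/32 = 125 - (-356)/32 = 125 - 1*(-89/8) = 125 + 89/8 = 1089/8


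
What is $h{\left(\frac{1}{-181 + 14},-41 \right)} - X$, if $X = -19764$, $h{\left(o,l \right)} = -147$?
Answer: $19617$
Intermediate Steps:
$h{\left(\frac{1}{-181 + 14},-41 \right)} - X = -147 - -19764 = -147 + 19764 = 19617$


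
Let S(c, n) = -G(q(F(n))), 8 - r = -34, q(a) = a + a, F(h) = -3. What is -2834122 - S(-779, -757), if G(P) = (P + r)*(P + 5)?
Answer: -2834158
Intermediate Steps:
q(a) = 2*a
r = 42 (r = 8 - 1*(-34) = 8 + 34 = 42)
G(P) = (5 + P)*(42 + P) (G(P) = (P + 42)*(P + 5) = (42 + P)*(5 + P) = (5 + P)*(42 + P))
S(c, n) = 36 (S(c, n) = -(210 + (2*(-3))² + 47*(2*(-3))) = -(210 + (-6)² + 47*(-6)) = -(210 + 36 - 282) = -1*(-36) = 36)
-2834122 - S(-779, -757) = -2834122 - 1*36 = -2834122 - 36 = -2834158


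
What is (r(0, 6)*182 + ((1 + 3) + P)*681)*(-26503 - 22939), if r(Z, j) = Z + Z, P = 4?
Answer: -269360016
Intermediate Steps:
r(Z, j) = 2*Z
(r(0, 6)*182 + ((1 + 3) + P)*681)*(-26503 - 22939) = ((2*0)*182 + ((1 + 3) + 4)*681)*(-26503 - 22939) = (0*182 + (4 + 4)*681)*(-49442) = (0 + 8*681)*(-49442) = (0 + 5448)*(-49442) = 5448*(-49442) = -269360016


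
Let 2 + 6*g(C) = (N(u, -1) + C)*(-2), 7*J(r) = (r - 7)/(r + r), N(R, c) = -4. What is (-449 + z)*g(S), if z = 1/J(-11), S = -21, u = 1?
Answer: -31712/9 ≈ -3523.6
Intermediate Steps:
J(r) = (-7 + r)/(14*r) (J(r) = ((r - 7)/(r + r))/7 = ((-7 + r)/((2*r)))/7 = ((-7 + r)*(1/(2*r)))/7 = ((-7 + r)/(2*r))/7 = (-7 + r)/(14*r))
z = 77/9 (z = 1/((1/14)*(-7 - 11)/(-11)) = 1/((1/14)*(-1/11)*(-18)) = 1/(9/77) = 77/9 ≈ 8.5556)
g(C) = 1 - C/3 (g(C) = -⅓ + ((-4 + C)*(-2))/6 = -⅓ + (8 - 2*C)/6 = -⅓ + (4/3 - C/3) = 1 - C/3)
(-449 + z)*g(S) = (-449 + 77/9)*(1 - ⅓*(-21)) = -3964*(1 + 7)/9 = -3964/9*8 = -31712/9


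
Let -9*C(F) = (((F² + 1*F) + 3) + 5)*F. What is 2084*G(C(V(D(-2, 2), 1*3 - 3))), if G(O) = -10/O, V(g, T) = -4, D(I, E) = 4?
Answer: -4689/2 ≈ -2344.5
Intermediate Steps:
C(F) = -F*(8 + F + F²)/9 (C(F) = -(((F² + 1*F) + 3) + 5)*F/9 = -(((F² + F) + 3) + 5)*F/9 = -(((F + F²) + 3) + 5)*F/9 = -((3 + F + F²) + 5)*F/9 = -(8 + F + F²)*F/9 = -F*(8 + F + F²)/9)
2084*G(C(V(D(-2, 2), 1*3 - 3))) = 2084*(-10*9/(4*(8 - 4 + (-4)²))) = 2084*(-10*9/(4*(8 - 4 + 16))) = 2084*(-10/((-⅑*(-4)*20))) = 2084*(-10/80/9) = 2084*(-10*9/80) = 2084*(-9/8) = -4689/2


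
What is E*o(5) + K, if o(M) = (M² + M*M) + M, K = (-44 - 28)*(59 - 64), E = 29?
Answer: 1955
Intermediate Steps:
K = 360 (K = -72*(-5) = 360)
o(M) = M + 2*M² (o(M) = (M² + M²) + M = 2*M² + M = M + 2*M²)
E*o(5) + K = 29*(5*(1 + 2*5)) + 360 = 29*(5*(1 + 10)) + 360 = 29*(5*11) + 360 = 29*55 + 360 = 1595 + 360 = 1955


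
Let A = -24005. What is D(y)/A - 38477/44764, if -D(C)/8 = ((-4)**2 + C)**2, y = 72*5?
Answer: 49704801727/1074559820 ≈ 46.256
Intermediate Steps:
y = 360
D(C) = -8*(16 + C)**2 (D(C) = -8*((-4)**2 + C)**2 = -8*(16 + C)**2)
D(y)/A - 38477/44764 = -8*(16 + 360)**2/(-24005) - 38477/44764 = -8*376**2*(-1/24005) - 38477*1/44764 = -8*141376*(-1/24005) - 38477/44764 = -1131008*(-1/24005) - 38477/44764 = 1131008/24005 - 38477/44764 = 49704801727/1074559820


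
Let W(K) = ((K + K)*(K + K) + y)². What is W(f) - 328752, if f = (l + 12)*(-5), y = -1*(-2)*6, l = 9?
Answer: 1945539792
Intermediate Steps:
y = 12 (y = 2*6 = 12)
f = -105 (f = (9 + 12)*(-5) = 21*(-5) = -105)
W(K) = (12 + 4*K²)² (W(K) = ((K + K)*(K + K) + 12)² = ((2*K)*(2*K) + 12)² = (4*K² + 12)² = (12 + 4*K²)²)
W(f) - 328752 = 16*(3 + (-105)²)² - 328752 = 16*(3 + 11025)² - 328752 = 16*11028² - 328752 = 16*121616784 - 328752 = 1945868544 - 328752 = 1945539792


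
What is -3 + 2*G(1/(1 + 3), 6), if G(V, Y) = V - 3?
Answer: -17/2 ≈ -8.5000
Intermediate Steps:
G(V, Y) = -3 + V
-3 + 2*G(1/(1 + 3), 6) = -3 + 2*(-3 + 1/(1 + 3)) = -3 + 2*(-3 + 1/4) = -3 + 2*(-3 + ¼) = -3 + 2*(-11/4) = -3 - 11/2 = -17/2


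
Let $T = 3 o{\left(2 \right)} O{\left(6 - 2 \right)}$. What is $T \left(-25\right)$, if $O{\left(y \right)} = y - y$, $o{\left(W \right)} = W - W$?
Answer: $0$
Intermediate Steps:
$o{\left(W \right)} = 0$
$O{\left(y \right)} = 0$
$T = 0$ ($T = 3 \cdot 0 \cdot 0 = 0 \cdot 0 = 0$)
$T \left(-25\right) = 0 \left(-25\right) = 0$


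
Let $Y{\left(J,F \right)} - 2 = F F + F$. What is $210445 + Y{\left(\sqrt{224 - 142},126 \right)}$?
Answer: $226449$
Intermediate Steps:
$Y{\left(J,F \right)} = 2 + F + F^{2}$ ($Y{\left(J,F \right)} = 2 + \left(F F + F\right) = 2 + \left(F^{2} + F\right) = 2 + \left(F + F^{2}\right) = 2 + F + F^{2}$)
$210445 + Y{\left(\sqrt{224 - 142},126 \right)} = 210445 + \left(2 + 126 + 126^{2}\right) = 210445 + \left(2 + 126 + 15876\right) = 210445 + 16004 = 226449$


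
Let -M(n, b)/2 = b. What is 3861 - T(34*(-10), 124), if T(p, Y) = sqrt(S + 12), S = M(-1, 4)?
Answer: 3859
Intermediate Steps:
M(n, b) = -2*b
S = -8 (S = -2*4 = -8)
T(p, Y) = 2 (T(p, Y) = sqrt(-8 + 12) = sqrt(4) = 2)
3861 - T(34*(-10), 124) = 3861 - 1*2 = 3861 - 2 = 3859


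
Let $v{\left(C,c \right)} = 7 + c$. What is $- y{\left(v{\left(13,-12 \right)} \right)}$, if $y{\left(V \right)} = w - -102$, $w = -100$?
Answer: $-2$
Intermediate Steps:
$y{\left(V \right)} = 2$ ($y{\left(V \right)} = -100 - -102 = -100 + 102 = 2$)
$- y{\left(v{\left(13,-12 \right)} \right)} = \left(-1\right) 2 = -2$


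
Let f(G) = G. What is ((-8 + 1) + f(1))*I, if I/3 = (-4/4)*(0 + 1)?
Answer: 18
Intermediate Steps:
I = -3 (I = 3*((-4/4)*(0 + 1)) = 3*(-4*¼*1) = 3*(-1*1) = 3*(-1) = -3)
((-8 + 1) + f(1))*I = ((-8 + 1) + 1)*(-3) = (-7 + 1)*(-3) = -6*(-3) = 18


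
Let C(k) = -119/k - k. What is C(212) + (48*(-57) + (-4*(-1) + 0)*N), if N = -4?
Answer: -628487/212 ≈ -2964.6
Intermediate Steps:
C(k) = -k - 119/k
C(212) + (48*(-57) + (-4*(-1) + 0)*N) = (-1*212 - 119/212) + (48*(-57) + (-4*(-1) + 0)*(-4)) = (-212 - 119*1/212) + (-2736 + (4 + 0)*(-4)) = (-212 - 119/212) + (-2736 + 4*(-4)) = -45063/212 + (-2736 - 16) = -45063/212 - 2752 = -628487/212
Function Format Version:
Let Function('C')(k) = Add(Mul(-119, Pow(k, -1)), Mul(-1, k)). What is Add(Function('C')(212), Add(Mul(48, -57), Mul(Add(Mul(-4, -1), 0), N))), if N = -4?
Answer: Rational(-628487, 212) ≈ -2964.6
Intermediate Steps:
Function('C')(k) = Add(Mul(-1, k), Mul(-119, Pow(k, -1)))
Add(Function('C')(212), Add(Mul(48, -57), Mul(Add(Mul(-4, -1), 0), N))) = Add(Add(Mul(-1, 212), Mul(-119, Pow(212, -1))), Add(Mul(48, -57), Mul(Add(Mul(-4, -1), 0), -4))) = Add(Add(-212, Mul(-119, Rational(1, 212))), Add(-2736, Mul(Add(4, 0), -4))) = Add(Add(-212, Rational(-119, 212)), Add(-2736, Mul(4, -4))) = Add(Rational(-45063, 212), Add(-2736, -16)) = Add(Rational(-45063, 212), -2752) = Rational(-628487, 212)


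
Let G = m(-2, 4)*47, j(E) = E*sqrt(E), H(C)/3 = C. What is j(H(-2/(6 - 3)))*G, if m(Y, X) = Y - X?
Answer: 564*I*sqrt(2) ≈ 797.62*I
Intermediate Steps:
H(C) = 3*C
j(E) = E**(3/2)
G = -282 (G = (-2 - 1*4)*47 = (-2 - 4)*47 = -6*47 = -282)
j(H(-2/(6 - 3)))*G = (3*(-2/(6 - 3)))**(3/2)*(-282) = (3*(-2/3))**(3/2)*(-282) = (-2)**(3/2)*(-282) = -2*I*sqrt(2)*(-282) = 564*I*sqrt(2)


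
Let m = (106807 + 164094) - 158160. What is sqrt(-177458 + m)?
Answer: I*sqrt(64717) ≈ 254.4*I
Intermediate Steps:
m = 112741 (m = 270901 - 158160 = 112741)
sqrt(-177458 + m) = sqrt(-177458 + 112741) = sqrt(-64717) = I*sqrt(64717)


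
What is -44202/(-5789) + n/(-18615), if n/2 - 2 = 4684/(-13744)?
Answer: 1413572152051/185135519730 ≈ 7.6353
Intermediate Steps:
n = 5701/1718 (n = 4 + 2*(4684/(-13744)) = 4 + 2*(4684*(-1/13744)) = 4 + 2*(-1171/3436) = 4 - 1171/1718 = 5701/1718 ≈ 3.3184)
-44202/(-5789) + n/(-18615) = -44202/(-5789) + (5701/1718)/(-18615) = -44202*(-1/5789) + (5701/1718)*(-1/18615) = 44202/5789 - 5701/31980570 = 1413572152051/185135519730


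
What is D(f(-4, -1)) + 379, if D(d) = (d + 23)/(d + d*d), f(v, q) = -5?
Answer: 3799/10 ≈ 379.90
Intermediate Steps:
D(d) = (23 + d)/(d + d²)
D(f(-4, -1)) + 379 = (23 - 5)/((-5)*(1 - 5)) + 379 = -⅕*18/(-4) + 379 = -⅕*(-¼)*18 + 379 = 9/10 + 379 = 3799/10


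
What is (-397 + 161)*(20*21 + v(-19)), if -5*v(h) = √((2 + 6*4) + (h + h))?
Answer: -99120 + 472*I*√3/5 ≈ -99120.0 + 163.51*I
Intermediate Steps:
v(h) = -√(26 + 2*h)/5 (v(h) = -√((2 + 6*4) + (h + h))/5 = -√((2 + 24) + 2*h)/5 = -√(26 + 2*h)/5)
(-397 + 161)*(20*21 + v(-19)) = (-397 + 161)*(20*21 - √(26 + 2*(-19))/5) = -236*(420 - √(26 - 38)/5) = -236*(420 - 2*I*√3/5) = -99120 + 472*I*√3/5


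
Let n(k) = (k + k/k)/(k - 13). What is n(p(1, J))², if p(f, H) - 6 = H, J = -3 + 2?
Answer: 9/16 ≈ 0.56250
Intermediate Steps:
J = -1
p(f, H) = 6 + H
n(k) = (1 + k)/(-13 + k) (n(k) = (k + 1)/(-13 + k) = (1 + k)/(-13 + k))
n(p(1, J))² = ((1 + (6 - 1))/(-13 + (6 - 1)))² = ((1 + 5)/(-13 + 5))² = (6/(-8))² = (-⅛*6)² = (-¾)² = 9/16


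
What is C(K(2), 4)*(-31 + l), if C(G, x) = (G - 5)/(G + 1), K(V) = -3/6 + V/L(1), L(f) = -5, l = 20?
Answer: 649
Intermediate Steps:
K(V) = -½ - V/5 (K(V) = -3/6 + V/(-5) = -3*⅙ + V*(-⅕) = -½ - V/5)
C(G, x) = (-5 + G)/(1 + G)
C(K(2), 4)*(-31 + l) = ((-5 + (-½ - ⅕*2))/(1 + (-½ - ⅕*2)))*(-31 + 20) = ((-5 + (-½ - ⅖))/(1 + (-½ - ⅖)))*(-11) = ((-5 - 9/10)/(1 - 9/10))*(-11) = (-59/10/(⅒))*(-11) = (10*(-59/10))*(-11) = -59*(-11) = 649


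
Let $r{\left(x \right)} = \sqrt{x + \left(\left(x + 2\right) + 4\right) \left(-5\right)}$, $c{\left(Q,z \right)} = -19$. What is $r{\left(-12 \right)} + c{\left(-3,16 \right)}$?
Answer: $-19 + 3 \sqrt{2} \approx -14.757$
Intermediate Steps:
$r{\left(x \right)} = \sqrt{-30 - 4 x}$ ($r{\left(x \right)} = \sqrt{x + \left(\left(2 + x\right) + 4\right) \left(-5\right)} = \sqrt{x + \left(6 + x\right) \left(-5\right)} = \sqrt{x - \left(30 + 5 x\right)} = \sqrt{-30 - 4 x}$)
$r{\left(-12 \right)} + c{\left(-3,16 \right)} = \sqrt{-30 - -48} - 19 = \sqrt{-30 + 48} - 19 = \sqrt{18} - 19 = 3 \sqrt{2} - 19 = -19 + 3 \sqrt{2}$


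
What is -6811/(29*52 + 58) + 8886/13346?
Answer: -38492065/10449918 ≈ -3.6835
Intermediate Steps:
-6811/(29*52 + 58) + 8886/13346 = -6811/(1508 + 58) + 8886*(1/13346) = -6811/1566 + 4443/6673 = -38492065/10449918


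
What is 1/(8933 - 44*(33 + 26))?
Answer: 1/6337 ≈ 0.00015780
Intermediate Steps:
1/(8933 - 44*(33 + 26)) = 1/(8933 - 44*59) = 1/(8933 - 2596) = 1/6337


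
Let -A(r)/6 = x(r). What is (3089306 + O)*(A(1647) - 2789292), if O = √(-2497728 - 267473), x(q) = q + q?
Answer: -8678033555136 - 2809056*I*√2765201 ≈ -8.678e+12 - 4.6712e+9*I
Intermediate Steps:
x(q) = 2*q
A(r) = -12*r
O = I*√2765201 (O = √(-2765201) = I*√2765201 ≈ 1662.9*I)
(3089306 + O)*(A(1647) - 2789292) = (3089306 + I*√2765201)*(-12*1647 - 2789292) = (3089306 + I*√2765201)*(-19764 - 2789292) = (3089306 + I*√2765201)*(-2809056) = -8678033555136 - 2809056*I*√2765201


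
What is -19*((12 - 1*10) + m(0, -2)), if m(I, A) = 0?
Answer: -38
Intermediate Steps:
-19*((12 - 1*10) + m(0, -2)) = -19*((12 - 1*10) + 0) = -19*((12 - 10) + 0) = -19*(2 + 0) = -19*2 = -38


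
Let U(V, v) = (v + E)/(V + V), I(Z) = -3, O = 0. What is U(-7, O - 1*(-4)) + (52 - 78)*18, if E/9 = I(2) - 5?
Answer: -3242/7 ≈ -463.14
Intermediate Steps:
E = -72 (E = 9*(-3 - 5) = 9*(-8) = -72)
U(V, v) = (-72 + v)/(2*V) (U(V, v) = (v - 72)/(V + V) = (-72 + v)/((2*V)) = (-72 + v)*(1/(2*V)) = (-72 + v)/(2*V))
U(-7, O - 1*(-4)) + (52 - 78)*18 = (½)*(-72 + (0 - 1*(-4)))/(-7) + (52 - 78)*18 = (½)*(-⅐)*(-72 + (0 + 4)) - 26*18 = (½)*(-⅐)*(-72 + 4) - 468 = (½)*(-⅐)*(-68) - 468 = 34/7 - 468 = -3242/7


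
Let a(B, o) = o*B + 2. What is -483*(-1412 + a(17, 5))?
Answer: 639975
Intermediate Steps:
a(B, o) = 2 + B*o (a(B, o) = B*o + 2 = 2 + B*o)
-483*(-1412 + a(17, 5)) = -483*(-1412 + (2 + 17*5)) = -483*(-1412 + (2 + 85)) = -483*(-1412 + 87) = -483*(-1325) = 639975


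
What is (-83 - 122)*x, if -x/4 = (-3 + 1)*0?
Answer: 0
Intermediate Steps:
x = 0 (x = -4*(-3 + 1)*0 = -(-8)*0 = -4*0 = 0)
(-83 - 122)*x = (-83 - 122)*0 = -205*0 = 0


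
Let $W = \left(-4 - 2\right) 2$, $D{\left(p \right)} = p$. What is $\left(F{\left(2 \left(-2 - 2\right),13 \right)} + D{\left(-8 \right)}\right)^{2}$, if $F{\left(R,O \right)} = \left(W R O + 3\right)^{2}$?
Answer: $2449203090049$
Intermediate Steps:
$W = -12$ ($W = \left(-6\right) 2 = -12$)
$F{\left(R,O \right)} = \left(3 - 12 O R\right)^{2}$ ($F{\left(R,O \right)} = \left(- 12 R O + 3\right)^{2} = \left(- 12 O R + 3\right)^{2} = \left(3 - 12 O R\right)^{2}$)
$\left(F{\left(2 \left(-2 - 2\right),13 \right)} + D{\left(-8 \right)}\right)^{2} = \left(9 \left(1 - 52 \cdot 2 \left(-2 - 2\right)\right)^{2} - 8\right)^{2} = \left(9 \left(1 - 52 \cdot 2 \left(-4\right)\right)^{2} - 8\right)^{2} = \left(9 \left(1 - 52 \left(-8\right)\right)^{2} - 8\right)^{2} = \left(9 \left(1 + 416\right)^{2} - 8\right)^{2} = \left(9 \cdot 417^{2} - 8\right)^{2} = \left(9 \cdot 173889 - 8\right)^{2} = \left(1565001 - 8\right)^{2} = 1564993^{2} = 2449203090049$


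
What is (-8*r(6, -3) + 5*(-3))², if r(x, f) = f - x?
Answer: 3249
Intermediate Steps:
(-8*r(6, -3) + 5*(-3))² = (-8*(-3 - 1*6) + 5*(-3))² = (-8*(-3 - 6) - 15)² = (-8*(-9) - 15)² = (72 - 15)² = 57² = 3249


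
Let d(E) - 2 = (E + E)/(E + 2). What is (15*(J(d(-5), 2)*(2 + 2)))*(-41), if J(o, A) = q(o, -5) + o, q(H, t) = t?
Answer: -820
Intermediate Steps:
d(E) = 2 + 2*E/(2 + E) (d(E) = 2 + (E + E)/(E + 2) = 2 + (2*E)/(2 + E) = 2 + 2*E/(2 + E))
J(o, A) = -5 + o
(15*(J(d(-5), 2)*(2 + 2)))*(-41) = (15*((-5 + 4*(1 - 5)/(2 - 5))*(2 + 2)))*(-41) = (15*((-5 + 4*(-4)/(-3))*4))*(-41) = (15*((-5 + 4*(-⅓)*(-4))*4))*(-41) = (15*((-5 + 16/3)*4))*(-41) = (15*((⅓)*4))*(-41) = (15*(4/3))*(-41) = 20*(-41) = -820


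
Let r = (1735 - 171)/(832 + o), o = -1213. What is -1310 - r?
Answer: -497546/381 ≈ -1305.9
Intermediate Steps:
r = -1564/381 (r = (1735 - 171)/(832 - 1213) = 1564/(-381) = 1564*(-1/381) = -1564/381 ≈ -4.1050)
-1310 - r = -1310 - 1*(-1564/381) = -1310 + 1564/381 = -497546/381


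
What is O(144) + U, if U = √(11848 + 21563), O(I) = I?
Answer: 144 + √33411 ≈ 326.79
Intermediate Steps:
U = √33411 ≈ 182.79
O(144) + U = 144 + √33411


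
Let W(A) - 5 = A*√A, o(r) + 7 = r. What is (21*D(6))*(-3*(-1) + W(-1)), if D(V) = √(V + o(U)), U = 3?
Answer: 21*√2*(8 - I) ≈ 237.59 - 29.698*I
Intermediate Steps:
o(r) = -7 + r
D(V) = √(-4 + V) (D(V) = √(V + (-7 + 3)) = √(V - 4) = √(-4 + V))
W(A) = 5 + A^(3/2) (W(A) = 5 + A*√A = 5 + A^(3/2))
(21*D(6))*(-3*(-1) + W(-1)) = (21*√(-4 + 6))*(-3*(-1) + (5 + (-1)^(3/2))) = (21*√2)*(3 + (5 - I)) = (21*√2)*(8 - I) = 21*√2*(8 - I)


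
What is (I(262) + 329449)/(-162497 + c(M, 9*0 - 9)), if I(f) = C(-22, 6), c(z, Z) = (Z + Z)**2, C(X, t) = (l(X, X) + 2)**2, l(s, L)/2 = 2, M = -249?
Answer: -329485/162173 ≈ -2.0317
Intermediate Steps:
l(s, L) = 4 (l(s, L) = 2*2 = 4)
C(X, t) = 36 (C(X, t) = (4 + 2)**2 = 6**2 = 36)
c(z, Z) = 4*Z**2 (c(z, Z) = (2*Z)**2 = 4*Z**2)
I(f) = 36
(I(262) + 329449)/(-162497 + c(M, 9*0 - 9)) = (36 + 329449)/(-162497 + 4*(9*0 - 9)**2) = 329485/(-162497 + 4*(0 - 9)**2) = 329485/(-162497 + 4*(-9)**2) = 329485/(-162497 + 4*81) = 329485/(-162497 + 324) = 329485/(-162173) = 329485*(-1/162173) = -329485/162173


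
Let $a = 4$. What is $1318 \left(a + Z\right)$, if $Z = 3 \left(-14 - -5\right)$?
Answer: $-30314$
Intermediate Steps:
$Z = -27$ ($Z = 3 \left(-14 + \left(-5 + 10\right)\right) = 3 \left(-14 + 5\right) = 3 \left(-9\right) = -27$)
$1318 \left(a + Z\right) = 1318 \left(4 - 27\right) = 1318 \left(-23\right) = -30314$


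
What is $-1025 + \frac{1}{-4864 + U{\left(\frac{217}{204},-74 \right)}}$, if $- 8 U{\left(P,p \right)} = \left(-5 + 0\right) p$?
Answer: $- \frac{20132029}{19641} \approx -1025.0$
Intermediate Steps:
$U{\left(P,p \right)} = \frac{5 p}{8}$ ($U{\left(P,p \right)} = - \frac{\left(-5 + 0\right) p}{8} = - \frac{\left(-5\right) p}{8} = \frac{5 p}{8}$)
$-1025 + \frac{1}{-4864 + U{\left(\frac{217}{204},-74 \right)}} = -1025 + \frac{1}{-4864 + \frac{5}{8} \left(-74\right)} = -1025 + \frac{1}{-4864 - \frac{185}{4}} = -1025 + \frac{1}{- \frac{19641}{4}} = -1025 - \frac{4}{19641} = - \frac{20132029}{19641}$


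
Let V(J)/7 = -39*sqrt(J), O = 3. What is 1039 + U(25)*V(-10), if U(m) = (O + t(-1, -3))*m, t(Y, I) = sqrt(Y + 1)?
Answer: 1039 - 20475*I*sqrt(10) ≈ 1039.0 - 64748.0*I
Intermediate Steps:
t(Y, I) = sqrt(1 + Y)
V(J) = -273*sqrt(J) (V(J) = 7*(-39*sqrt(J)) = -273*sqrt(J))
U(m) = 3*m (U(m) = (3 + sqrt(1 - 1))*m = (3 + sqrt(0))*m = (3 + 0)*m = 3*m)
1039 + U(25)*V(-10) = 1039 + (3*25)*(-273*I*sqrt(10)) = 1039 + 75*(-273*I*sqrt(10)) = 1039 - 20475*I*sqrt(10)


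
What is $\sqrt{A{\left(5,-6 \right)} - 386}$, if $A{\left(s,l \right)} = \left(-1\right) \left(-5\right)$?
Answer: $i \sqrt{381} \approx 19.519 i$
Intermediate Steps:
$A{\left(s,l \right)} = 5$
$\sqrt{A{\left(5,-6 \right)} - 386} = \sqrt{5 - 386} = \sqrt{-381} = i \sqrt{381}$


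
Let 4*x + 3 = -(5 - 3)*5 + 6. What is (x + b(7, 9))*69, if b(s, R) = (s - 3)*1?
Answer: 621/4 ≈ 155.25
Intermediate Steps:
b(s, R) = -3 + s (b(s, R) = (-3 + s)*1 = -3 + s)
x = -7/4 (x = -3/4 + (-(5 - 3)*5 + 6)/4 = -3/4 + (-1*2*5 + 6)/4 = -3/4 + (-2*5 + 6)/4 = -3/4 + (-10 + 6)/4 = -3/4 + (1/4)*(-4) = -3/4 - 1 = -7/4 ≈ -1.7500)
(x + b(7, 9))*69 = (-7/4 + (-3 + 7))*69 = (-7/4 + 4)*69 = (9/4)*69 = 621/4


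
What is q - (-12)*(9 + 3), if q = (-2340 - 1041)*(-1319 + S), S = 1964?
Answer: -2180601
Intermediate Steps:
q = -2180745 (q = (-2340 - 1041)*(-1319 + 1964) = -3381*645 = -2180745)
q - (-12)*(9 + 3) = -2180745 - (-12)*(9 + 3) = -2180745 - (-12)*12 = -2180745 - 1*(-144) = -2180745 + 144 = -2180601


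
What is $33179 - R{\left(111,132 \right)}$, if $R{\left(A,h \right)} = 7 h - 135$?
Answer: $32390$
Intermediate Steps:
$R{\left(A,h \right)} = -135 + 7 h$
$33179 - R{\left(111,132 \right)} = 33179 - \left(-135 + 7 \cdot 132\right) = 33179 - \left(-135 + 924\right) = 33179 - 789 = 32390$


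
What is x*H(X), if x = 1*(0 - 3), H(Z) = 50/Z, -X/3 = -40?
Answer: -5/4 ≈ -1.2500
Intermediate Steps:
X = 120 (X = -3*(-40) = 120)
x = -3 (x = 1*(-3) = -3)
x*H(X) = -150/120 = -3*5/12 = -5/4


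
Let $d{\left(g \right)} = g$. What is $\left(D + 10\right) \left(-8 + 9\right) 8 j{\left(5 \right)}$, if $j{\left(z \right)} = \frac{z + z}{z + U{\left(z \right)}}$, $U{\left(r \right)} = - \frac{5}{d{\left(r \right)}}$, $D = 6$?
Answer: $320$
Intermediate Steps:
$U{\left(r \right)} = - \frac{5}{r}$
$j{\left(z \right)} = \frac{2 z}{z - \frac{5}{z}}$ ($j{\left(z \right)} = \frac{z + z}{z - \frac{5}{z}} = \frac{2 z}{z - \frac{5}{z}}$)
$\left(D + 10\right) \left(-8 + 9\right) 8 j{\left(5 \right)} = \left(6 + 10\right) \left(-8 + 9\right) 8 \frac{2 \cdot 5^{2}}{-5 + 5^{2}} = 16 \cdot 1 \cdot 8 \cdot 2 \cdot 25 \frac{1}{-5 + 25} = 16 \cdot 8 \cdot 2 \cdot 25 \cdot \frac{1}{20} = 128 \cdot 2 \cdot 25 \cdot \frac{1}{20} = 128 \cdot \frac{5}{2} = 320$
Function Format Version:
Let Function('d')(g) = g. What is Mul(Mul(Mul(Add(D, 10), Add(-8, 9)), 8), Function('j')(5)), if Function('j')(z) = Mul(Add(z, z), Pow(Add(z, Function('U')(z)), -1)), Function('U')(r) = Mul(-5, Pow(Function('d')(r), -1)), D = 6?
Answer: 320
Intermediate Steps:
Function('U')(r) = Mul(-5, Pow(r, -1))
Function('j')(z) = Mul(2, z, Pow(Add(z, Mul(-5, Pow(z, -1))), -1)) (Function('j')(z) = Mul(Add(z, z), Pow(Add(z, Mul(-5, Pow(z, -1))), -1)) = Mul(Mul(2, z), Pow(Add(z, Mul(-5, Pow(z, -1))), -1)) = Mul(2, z, Pow(Add(z, Mul(-5, Pow(z, -1))), -1)))
Mul(Mul(Mul(Add(D, 10), Add(-8, 9)), 8), Function('j')(5)) = Mul(Mul(Mul(Add(6, 10), Add(-8, 9)), 8), Mul(2, Pow(5, 2), Pow(Add(-5, Pow(5, 2)), -1))) = Mul(Mul(Mul(16, 1), 8), Mul(2, 25, Pow(Add(-5, 25), -1))) = Mul(Mul(16, 8), Mul(2, 25, Pow(20, -1))) = Mul(128, Mul(2, 25, Rational(1, 20))) = Mul(128, Rational(5, 2)) = 320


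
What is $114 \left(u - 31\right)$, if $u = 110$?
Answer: $9006$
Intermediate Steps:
$114 \left(u - 31\right) = 114 \left(110 - 31\right) = 114 \cdot 79 = 9006$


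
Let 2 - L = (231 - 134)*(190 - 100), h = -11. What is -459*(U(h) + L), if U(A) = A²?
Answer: 3950613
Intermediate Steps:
L = -8728 (L = 2 - (231 - 134)*(190 - 100) = 2 - 97*90 = 2 - 1*8730 = 2 - 8730 = -8728)
-459*(U(h) + L) = -459*((-11)² - 8728) = -459*(121 - 8728) = -459*(-8607) = 3950613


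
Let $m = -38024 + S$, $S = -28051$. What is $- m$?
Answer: $66075$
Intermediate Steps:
$m = -66075$ ($m = -38024 - 28051 = -66075$)
$- m = \left(-1\right) \left(-66075\right) = 66075$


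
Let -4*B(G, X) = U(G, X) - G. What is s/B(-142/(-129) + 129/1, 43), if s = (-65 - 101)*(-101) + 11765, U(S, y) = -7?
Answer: 7360998/8843 ≈ 832.41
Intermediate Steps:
B(G, X) = 7/4 + G/4 (B(G, X) = -(-7 - G)/4 = 7/4 + G/4)
s = 28531 (s = -166*(-101) + 11765 = 16766 + 11765 = 28531)
s/B(-142/(-129) + 129/1, 43) = 28531/(7/4 + (-142/(-129) + 129/1)/4) = 28531/(7/4 + (-142*(-1/129) + 129*1)/4) = 28531/(7/4 + (142/129 + 129)/4) = 28531/(7/4 + (1/4)*(16783/129)) = 28531/(7/4 + 16783/516) = 28531/(8843/258) = 28531*(258/8843) = 7360998/8843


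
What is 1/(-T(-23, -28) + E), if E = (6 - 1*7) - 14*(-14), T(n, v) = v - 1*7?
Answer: 1/230 ≈ 0.0043478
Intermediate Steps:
T(n, v) = -7 + v (T(n, v) = v - 7 = -7 + v)
E = 195 (E = (6 - 7) + 196 = -1 + 196 = 195)
1/(-T(-23, -28) + E) = 1/(-(-7 - 28) + 195) = 1/(-1*(-35) + 195) = 1/(35 + 195) = 1/230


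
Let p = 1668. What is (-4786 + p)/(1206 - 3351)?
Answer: 3118/2145 ≈ 1.4536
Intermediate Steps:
(-4786 + p)/(1206 - 3351) = (-4786 + 1668)/(1206 - 3351) = -3118/(-2145) = -3118*(-1/2145) = 3118/2145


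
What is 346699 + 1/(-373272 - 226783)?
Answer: 208038468444/600055 ≈ 3.4670e+5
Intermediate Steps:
346699 + 1/(-373272 - 226783) = 346699 + 1/(-600055) = 346699 - 1/600055 = 208038468444/600055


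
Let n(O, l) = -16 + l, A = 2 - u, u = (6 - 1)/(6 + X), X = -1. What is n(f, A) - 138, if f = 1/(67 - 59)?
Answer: -153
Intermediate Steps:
u = 1 (u = (6 - 1)/(6 - 1) = 5/5 = 5*(⅕) = 1)
f = ⅛ (f = 1/8 = ⅛ ≈ 0.12500)
A = 1 (A = 2 - 1*1 = 2 - 1 = 1)
n(f, A) - 138 = (-16 + 1) - 138 = -15 - 138 = -153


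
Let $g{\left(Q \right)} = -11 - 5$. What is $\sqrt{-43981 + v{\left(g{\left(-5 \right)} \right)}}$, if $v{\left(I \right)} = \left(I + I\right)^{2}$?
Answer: $3 i \sqrt{4773} \approx 207.26 i$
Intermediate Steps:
$g{\left(Q \right)} = -16$
$v{\left(I \right)} = 4 I^{2}$ ($v{\left(I \right)} = \left(2 I\right)^{2} = 4 I^{2}$)
$\sqrt{-43981 + v{\left(g{\left(-5 \right)} \right)}} = \sqrt{-43981 + 4 \left(-16\right)^{2}} = \sqrt{-43981 + 4 \cdot 256} = \sqrt{-43981 + 1024} = \sqrt{-42957} = 3 i \sqrt{4773}$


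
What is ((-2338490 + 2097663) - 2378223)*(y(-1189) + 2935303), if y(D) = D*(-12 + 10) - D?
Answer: -7697047473500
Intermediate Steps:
y(D) = -3*D (y(D) = D*(-2) - D = -2*D - D = -3*D)
((-2338490 + 2097663) - 2378223)*(y(-1189) + 2935303) = ((-2338490 + 2097663) - 2378223)*(-3*(-1189) + 2935303) = (-240827 - 2378223)*(3567 + 2935303) = -2619050*2938870 = -7697047473500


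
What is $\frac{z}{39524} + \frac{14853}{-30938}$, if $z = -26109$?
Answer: $- \frac{697405107}{611396756} \approx -1.1407$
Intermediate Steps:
$\frac{z}{39524} + \frac{14853}{-30938} = - \frac{26109}{39524} + \frac{14853}{-30938} = \left(-26109\right) \frac{1}{39524} + 14853 \left(- \frac{1}{30938}\right) = - \frac{26109}{39524} - \frac{14853}{30938} = - \frac{697405107}{611396756}$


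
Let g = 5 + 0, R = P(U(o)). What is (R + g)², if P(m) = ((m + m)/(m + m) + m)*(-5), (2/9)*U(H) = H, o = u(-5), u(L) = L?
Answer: 50625/4 ≈ 12656.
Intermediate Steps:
o = -5
U(H) = 9*H/2
P(m) = -5 - 5*m (P(m) = ((2*m)/((2*m)) + m)*(-5) = ((2*m)*(1/(2*m)) + m)*(-5) = (1 + m)*(-5) = -5 - 5*m)
R = 215/2 (R = -5 - 45*(-5)/2 = -5 - 5*(-45/2) = -5 + 225/2 = 215/2 ≈ 107.50)
g = 5
(R + g)² = (215/2 + 5)² = (225/2)² = 50625/4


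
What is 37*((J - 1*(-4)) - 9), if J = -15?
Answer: -740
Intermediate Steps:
37*((J - 1*(-4)) - 9) = 37*((-15 - 1*(-4)) - 9) = 37*((-15 + 4) - 9) = 37*(-11 - 9) = 37*(-20) = -740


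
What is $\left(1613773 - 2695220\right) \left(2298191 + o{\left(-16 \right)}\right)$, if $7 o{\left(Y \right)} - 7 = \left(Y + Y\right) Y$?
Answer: $- \frac{17398163607632}{7} \approx -2.4855 \cdot 10^{12}$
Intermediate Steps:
$o{\left(Y \right)} = 1 + \frac{2 Y^{2}}{7}$ ($o{\left(Y \right)} = 1 + \frac{\left(Y + Y\right) Y}{7} = 1 + \frac{2 Y Y}{7} = 1 + \frac{2 Y^{2}}{7}$)
$\left(1613773 - 2695220\right) \left(2298191 + o{\left(-16 \right)}\right) = \left(1613773 - 2695220\right) \left(2298191 + \left(1 + \frac{2 \left(-16\right)^{2}}{7}\right)\right) = - 1081447 \left(2298191 + \left(1 + \frac{2}{7} \cdot 256\right)\right) = - 1081447 \left(2298191 + \left(1 + \frac{512}{7}\right)\right) = - 1081447 \left(2298191 + \frac{519}{7}\right) = \left(-1081447\right) \frac{16087856}{7} = - \frac{17398163607632}{7}$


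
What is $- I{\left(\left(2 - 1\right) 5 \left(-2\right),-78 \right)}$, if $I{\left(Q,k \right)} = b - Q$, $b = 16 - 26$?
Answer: $0$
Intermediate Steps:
$b = -10$ ($b = 16 - 26 = -10$)
$I{\left(Q,k \right)} = -10 - Q$
$- I{\left(\left(2 - 1\right) 5 \left(-2\right),-78 \right)} = - (-10 - \left(2 - 1\right) 5 \left(-2\right)) = - (-10 - 1 \cdot 5 \left(-2\right)) = - (-10 - 5 \left(-2\right)) = - (-10 - -10) = - (-10 + 10) = \left(-1\right) 0 = 0$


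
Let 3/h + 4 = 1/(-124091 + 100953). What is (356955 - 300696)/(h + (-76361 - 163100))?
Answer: -1735646409/7387634449 ≈ -0.23494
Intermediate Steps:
h = -23138/30851 (h = 3/(-4 + 1/(-124091 + 100953)) = 3/(-4 + 1/(-23138)) = 3/(-4 - 1/23138) = 3/(-92553/23138) = 3*(-23138/92553) = -23138/30851 ≈ -0.74999)
(356955 - 300696)/(h + (-76361 - 163100)) = (356955 - 300696)/(-23138/30851 + (-76361 - 163100)) = 56259/(-23138/30851 - 239461) = 56259/(-7387634449/30851) = 56259*(-30851/7387634449) = -1735646409/7387634449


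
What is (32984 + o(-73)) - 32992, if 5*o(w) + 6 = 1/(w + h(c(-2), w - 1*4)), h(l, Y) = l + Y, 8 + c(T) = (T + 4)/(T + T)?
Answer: -14584/1585 ≈ -9.2013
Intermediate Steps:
c(T) = -8 + (4 + T)/(2*T) (c(T) = -8 + (T + 4)/(T + T) = -8 + (4 + T)/((2*T)) = -8 + (4 + T)*(1/(2*T)) = -8 + (4 + T)/(2*T))
h(l, Y) = Y + l
o(w) = -6/5 + 1/(5*(-25/2 + 2*w)) (o(w) = -6/5 + 1/(5*(w + ((w - 1*4) + (-15/2 + 2/(-2))))) = -6/5 + 1/(5*(w + ((w - 4) + (-15/2 + 2*(-1/2))))) = -6/5 + 1/(5*(w + ((-4 + w) + (-15/2 - 1)))) = -6/5 + 1/(5*(w + ((-4 + w) - 17/2))) = -6/5 + 1/(5*(w + (-25/2 + w))) = -6/5 + 1/(5*(-25/2 + 2*w)))
(32984 + o(-73)) - 32992 = (32984 + 8*(19 - 3*(-73))/(5*(-25 + 4*(-73)))) - 32992 = (32984 + 8*(19 + 219)/(5*(-25 - 292))) - 32992 = (32984 + (8/5)*238/(-317)) - 32992 = (32984 + (8/5)*(-1/317)*238) - 32992 = (32984 - 1904/1585) - 32992 = 52277736/1585 - 32992 = -14584/1585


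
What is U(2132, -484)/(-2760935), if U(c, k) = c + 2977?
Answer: -5109/2760935 ≈ -0.0018505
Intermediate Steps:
U(c, k) = 2977 + c
U(2132, -484)/(-2760935) = (2977 + 2132)/(-2760935) = 5109*(-1/2760935) = -5109/2760935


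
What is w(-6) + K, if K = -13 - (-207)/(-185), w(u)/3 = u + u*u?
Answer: 14038/185 ≈ 75.881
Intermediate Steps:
w(u) = 3*u + 3*u² (w(u) = 3*(u + u*u) = 3*(u + u²) = 3*u + 3*u²)
K = -2612/185 (K = -13 - (-207)*(-1)/185 = -13 - 1*207/185 = -13 - 207/185 = -2612/185 ≈ -14.119)
w(-6) + K = 3*(-6)*(1 - 6) - 2612/185 = 3*(-6)*(-5) - 2612/185 = 90 - 2612/185 = 14038/185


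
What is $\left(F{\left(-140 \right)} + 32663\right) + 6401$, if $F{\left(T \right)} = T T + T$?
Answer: $58524$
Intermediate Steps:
$F{\left(T \right)} = T + T^{2}$ ($F{\left(T \right)} = T^{2} + T = T + T^{2}$)
$\left(F{\left(-140 \right)} + 32663\right) + 6401 = \left(- 140 \left(1 - 140\right) + 32663\right) + 6401 = \left(\left(-140\right) \left(-139\right) + 32663\right) + 6401 = \left(19460 + 32663\right) + 6401 = 52123 + 6401 = 58524$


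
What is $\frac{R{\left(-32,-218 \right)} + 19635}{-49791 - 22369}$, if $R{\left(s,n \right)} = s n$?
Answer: $- \frac{26611}{72160} \approx -0.36878$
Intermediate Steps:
$R{\left(s,n \right)} = n s$
$\frac{R{\left(-32,-218 \right)} + 19635}{-49791 - 22369} = \frac{\left(-218\right) \left(-32\right) + 19635}{-49791 - 22369} = \frac{6976 + 19635}{-72160} = 26611 \left(- \frac{1}{72160}\right) = - \frac{26611}{72160}$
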